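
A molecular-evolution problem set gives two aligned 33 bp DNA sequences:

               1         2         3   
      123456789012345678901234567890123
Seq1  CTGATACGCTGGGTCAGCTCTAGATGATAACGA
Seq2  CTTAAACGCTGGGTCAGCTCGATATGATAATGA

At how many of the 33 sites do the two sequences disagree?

The sequences differ at positions 3 (G/T), 5 (T/A), 21 (T/G), 23 (G/T), 31 (C/T).
That gives 5 mismatches out of 33 aligned sites, so the Hamming distance is 5.

5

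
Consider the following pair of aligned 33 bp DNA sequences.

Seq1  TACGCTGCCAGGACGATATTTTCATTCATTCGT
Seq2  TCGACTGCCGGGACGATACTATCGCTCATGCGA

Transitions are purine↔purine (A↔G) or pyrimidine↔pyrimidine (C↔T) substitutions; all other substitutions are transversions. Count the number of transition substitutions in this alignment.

Mismatches occur at site 2 (A→C, transversion), site 3 (C→G, transversion), site 4 (G→A, transition), site 10 (A→G, transition), site 19 (T→C, transition), site 21 (T→A, transversion), site 24 (A→G, transition), site 25 (T→C, transition), site 30 (T→G, transversion), site 33 (T→A, transversion).
Of the 10 differences, 5 transitions and 5 transversions, so the answer is 5.

5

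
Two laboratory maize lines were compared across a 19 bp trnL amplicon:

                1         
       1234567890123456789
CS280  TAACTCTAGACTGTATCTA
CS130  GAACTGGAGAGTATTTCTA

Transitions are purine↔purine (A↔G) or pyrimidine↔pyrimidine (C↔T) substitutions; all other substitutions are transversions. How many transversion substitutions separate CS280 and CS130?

5

Mismatches occur at site 1 (T/G, transversion), site 6 (C/G, transversion), site 7 (T/G, transversion), site 11 (C/G, transversion), site 13 (G/A, transition), site 15 (A/T, transversion).
Of the 6 differences, 1 transition and 5 transversions, so the answer is 5.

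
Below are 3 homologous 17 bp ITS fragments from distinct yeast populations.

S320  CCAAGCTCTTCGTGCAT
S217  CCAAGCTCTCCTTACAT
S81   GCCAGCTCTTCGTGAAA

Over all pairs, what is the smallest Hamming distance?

Pairwise Hamming distances:
  S320 vs S217: 3
  S320 vs S81: 4
  S217 vs S81: 7
The smallest is 3, between S320 and S217.

3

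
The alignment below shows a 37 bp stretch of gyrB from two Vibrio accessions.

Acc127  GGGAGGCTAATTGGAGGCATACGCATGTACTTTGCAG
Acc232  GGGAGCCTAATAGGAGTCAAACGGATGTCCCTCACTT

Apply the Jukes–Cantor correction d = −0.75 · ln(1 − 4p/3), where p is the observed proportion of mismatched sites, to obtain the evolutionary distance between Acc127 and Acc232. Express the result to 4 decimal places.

0.3786

The sequences differ at positions 6 (G/C), 12 (T/A), 17 (G/T), 20 (T/A), 24 (C/G), 29 (A/C), 31 (T/C), 33 (T/C), 34 (G/A), 36 (A/T), 37 (G/T).
p = 11/37 = 0.297297.
d = −0.75 · ln(1 − (4/3)·0.297297) = −0.75 · ln(0.603604) = −0.75 · (-0.504837) = 0.3786.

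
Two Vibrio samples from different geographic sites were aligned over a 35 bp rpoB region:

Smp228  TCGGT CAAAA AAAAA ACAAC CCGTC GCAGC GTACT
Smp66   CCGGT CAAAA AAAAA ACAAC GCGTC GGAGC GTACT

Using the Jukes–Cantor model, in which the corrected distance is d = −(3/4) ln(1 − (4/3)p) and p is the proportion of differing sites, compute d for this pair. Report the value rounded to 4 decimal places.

Mismatches occur at site 1 (T→C), site 21 (C→G), site 27 (C→G).
p = 3/35 = 0.085714.
d = −0.75 · ln(1 − (4/3)·0.085714) = −0.75 · ln(0.885715) = −0.75 · (-0.121360) = 0.0910.

0.0910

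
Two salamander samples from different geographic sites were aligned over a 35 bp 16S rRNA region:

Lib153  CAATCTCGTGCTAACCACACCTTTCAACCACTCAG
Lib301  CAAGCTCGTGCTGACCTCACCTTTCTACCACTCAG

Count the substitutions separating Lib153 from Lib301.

Mismatches occur at site 4 (T↔G), site 13 (A↔G), site 17 (A↔T), site 26 (A↔T).
That gives 4 mismatches out of 35 aligned sites, so the Hamming distance is 4.

4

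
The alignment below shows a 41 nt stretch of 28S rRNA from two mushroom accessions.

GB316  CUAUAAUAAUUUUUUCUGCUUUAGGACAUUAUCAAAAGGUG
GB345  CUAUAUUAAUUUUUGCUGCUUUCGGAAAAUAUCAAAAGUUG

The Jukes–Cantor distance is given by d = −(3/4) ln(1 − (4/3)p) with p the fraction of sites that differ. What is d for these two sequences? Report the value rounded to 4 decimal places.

The sequences differ at positions 6 (A/U), 15 (U/G), 23 (A/C), 27 (C/A), 29 (U/A), 39 (G/U).
p = 6/41 = 0.146341.
d = −0.75 · ln(1 − (4/3)·0.146341) = −0.75 · ln(0.804879) = −0.75 · (-0.217063) = 0.1628.

0.1628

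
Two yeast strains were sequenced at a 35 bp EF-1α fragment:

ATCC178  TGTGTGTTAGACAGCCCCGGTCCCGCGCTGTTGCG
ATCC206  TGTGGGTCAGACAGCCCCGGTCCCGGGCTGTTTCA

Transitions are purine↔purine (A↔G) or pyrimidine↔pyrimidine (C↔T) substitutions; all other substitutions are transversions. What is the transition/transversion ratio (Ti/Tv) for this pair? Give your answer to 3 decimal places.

The sequences differ at positions 5 (T/G, transversion), 8 (T/C, transition), 26 (C/G, transversion), 33 (G/T, transversion), 35 (G/A, transition).
Of the 5 differences, 2 transitions and 3 transversions, so Ti/Tv = 2/3 = 0.667.

0.667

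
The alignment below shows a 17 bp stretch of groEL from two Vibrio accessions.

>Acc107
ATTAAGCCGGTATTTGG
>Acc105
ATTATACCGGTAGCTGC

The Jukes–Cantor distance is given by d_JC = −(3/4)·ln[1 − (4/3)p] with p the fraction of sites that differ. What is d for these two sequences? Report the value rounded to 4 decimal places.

0.3734

The sequences differ at positions 5 (A/T), 6 (G/A), 13 (T/G), 14 (T/C), 17 (G/C).
p = 5/17 = 0.294118.
d = −0.75 · ln(1 − (4/3)·0.294118) = −0.75 · ln(0.607843) = −0.75 · (-0.497839) = 0.3734.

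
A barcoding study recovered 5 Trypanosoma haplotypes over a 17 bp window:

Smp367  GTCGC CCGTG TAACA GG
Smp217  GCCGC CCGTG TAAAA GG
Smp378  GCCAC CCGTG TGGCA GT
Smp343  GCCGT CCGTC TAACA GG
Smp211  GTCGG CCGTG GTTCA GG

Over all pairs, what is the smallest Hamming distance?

Pairwise Hamming distances:
  Smp367 vs Smp217: 2
  Smp367 vs Smp378: 5
  Smp367 vs Smp343: 3
  Smp367 vs Smp211: 4
  Smp217 vs Smp378: 5
  Smp217 vs Smp343: 3
  Smp217 vs Smp211: 6
  Smp378 vs Smp343: 6
  Smp378 vs Smp211: 7
  Smp343 vs Smp211: 6
The smallest is 2, between Smp367 and Smp217.

2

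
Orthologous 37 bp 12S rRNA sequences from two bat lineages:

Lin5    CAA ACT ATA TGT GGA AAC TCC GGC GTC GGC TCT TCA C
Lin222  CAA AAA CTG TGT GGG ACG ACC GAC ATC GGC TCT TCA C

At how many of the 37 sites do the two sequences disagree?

10

The sequences differ at positions 5 (C/A), 6 (T/A), 7 (A/C), 9 (A/G), 15 (A/G), 17 (A/C), 18 (C/G), 19 (T/A), 23 (G/A), 25 (G/A).
That gives 10 mismatches out of 37 aligned sites, so the Hamming distance is 10.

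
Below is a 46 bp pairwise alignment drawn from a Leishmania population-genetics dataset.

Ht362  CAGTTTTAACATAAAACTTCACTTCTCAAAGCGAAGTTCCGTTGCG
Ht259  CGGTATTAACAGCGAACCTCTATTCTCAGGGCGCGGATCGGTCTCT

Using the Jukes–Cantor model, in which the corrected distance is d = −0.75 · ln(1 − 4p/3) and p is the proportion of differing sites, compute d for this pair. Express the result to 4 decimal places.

The sequences differ at positions 2 (A/G), 5 (T/A), 12 (T/G), 13 (A/C), 14 (A/G), 18 (T/C), 21 (A/T), 22 (C/A), 29 (A/G), 30 (A/G), 34 (A/C), 35 (A/G), 37 (T/A), 40 (C/G), 43 (T/C), 44 (G/T), 46 (G/T).
p = 17/46 = 0.369565.
d = −0.75 · ln(1 − (4/3)·0.369565) = −0.75 · ln(0.507247) = −0.75 · (-0.678757) = 0.5091.

0.5091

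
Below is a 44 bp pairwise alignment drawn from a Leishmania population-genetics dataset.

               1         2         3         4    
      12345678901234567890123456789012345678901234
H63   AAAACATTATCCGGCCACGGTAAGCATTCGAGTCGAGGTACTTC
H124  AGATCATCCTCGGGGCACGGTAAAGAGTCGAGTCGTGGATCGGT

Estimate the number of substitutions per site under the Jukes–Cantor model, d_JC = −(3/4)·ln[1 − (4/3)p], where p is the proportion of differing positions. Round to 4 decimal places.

Mismatches occur at site 2 (A↔G), site 4 (A↔T), site 8 (T↔C), site 9 (A↔C), site 12 (C↔G), site 15 (C↔G), site 24 (G↔A), site 25 (C↔G), site 27 (T↔G), site 36 (A↔T), site 39 (T↔A), site 40 (A↔T), site 42 (T↔G), site 43 (T↔G), site 44 (C↔T).
p = 15/44 = 0.340909.
d = −0.75 · ln(1 − (4/3)·0.340909) = −0.75 · ln(0.545455) = −0.75 · (-0.606135) = 0.4546.

0.4546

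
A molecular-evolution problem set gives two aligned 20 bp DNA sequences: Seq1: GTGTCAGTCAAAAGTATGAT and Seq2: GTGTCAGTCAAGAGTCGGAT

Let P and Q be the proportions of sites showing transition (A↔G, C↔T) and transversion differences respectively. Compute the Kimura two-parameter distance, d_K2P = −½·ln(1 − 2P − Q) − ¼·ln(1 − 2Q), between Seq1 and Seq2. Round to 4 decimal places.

Differing sites — 12:A/G (Ti); 16:A/C (Tv); 17:T/G (Tv).
Of the 3 differences, 1 transition and 2 transversions over 20 sites: P = 1/20 = 0.050000, Q = 2/20 = 0.100000.
d = −0.5·ln(0.800000) − 0.25·ln(0.800000) = −0.5·(-0.223144) − 0.25·(-0.223144) = 0.1674.

0.1674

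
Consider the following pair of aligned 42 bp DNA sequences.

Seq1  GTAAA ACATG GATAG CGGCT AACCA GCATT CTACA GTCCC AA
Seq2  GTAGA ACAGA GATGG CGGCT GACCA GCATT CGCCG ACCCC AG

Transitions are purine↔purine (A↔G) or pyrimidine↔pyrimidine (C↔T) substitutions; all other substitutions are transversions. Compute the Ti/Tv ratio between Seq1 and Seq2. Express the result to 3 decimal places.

2.667

The sequences differ at positions 4 (A/G, transition), 9 (T/G, transversion), 10 (G/A, transition), 14 (A/G, transition), 21 (A/G, transition), 32 (T/G, transversion), 33 (A/C, transversion), 35 (A/G, transition), 36 (G/A, transition), 37 (T/C, transition), 42 (A/G, transition).
Of the 11 differences, 8 transitions and 3 transversions, so Ti/Tv = 8/3 = 2.667.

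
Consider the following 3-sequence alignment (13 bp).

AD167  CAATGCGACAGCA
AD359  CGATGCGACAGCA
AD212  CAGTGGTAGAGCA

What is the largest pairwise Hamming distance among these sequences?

5

Pairwise Hamming distances:
  AD167 vs AD359: 1
  AD167 vs AD212: 4
  AD359 vs AD212: 5
The largest is 5, between AD359 and AD212.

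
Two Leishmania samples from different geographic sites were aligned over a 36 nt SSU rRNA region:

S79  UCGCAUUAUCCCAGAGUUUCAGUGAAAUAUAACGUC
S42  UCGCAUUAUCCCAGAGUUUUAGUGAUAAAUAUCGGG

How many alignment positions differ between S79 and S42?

Differing sites — 20:C/U; 26:A/U; 28:U/A; 32:A/U; 35:U/G; 36:C/G.
That gives 6 mismatches out of 36 aligned sites, so the Hamming distance is 6.

6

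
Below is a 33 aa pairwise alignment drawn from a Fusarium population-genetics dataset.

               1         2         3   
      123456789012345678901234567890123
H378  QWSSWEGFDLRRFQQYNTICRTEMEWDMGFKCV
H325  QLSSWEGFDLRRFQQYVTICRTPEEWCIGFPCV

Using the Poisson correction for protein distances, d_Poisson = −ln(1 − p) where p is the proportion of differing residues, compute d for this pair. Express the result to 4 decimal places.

Mismatches occur at site 2 (W↔L), site 17 (N↔V), site 23 (E↔P), site 24 (M↔E), site 27 (D↔C), site 28 (M↔I), site 31 (K↔P).
p = 7/33 = 0.212121.
d = −ln(1 − 0.212121) = −ln(0.787879) = 0.2384.

0.2384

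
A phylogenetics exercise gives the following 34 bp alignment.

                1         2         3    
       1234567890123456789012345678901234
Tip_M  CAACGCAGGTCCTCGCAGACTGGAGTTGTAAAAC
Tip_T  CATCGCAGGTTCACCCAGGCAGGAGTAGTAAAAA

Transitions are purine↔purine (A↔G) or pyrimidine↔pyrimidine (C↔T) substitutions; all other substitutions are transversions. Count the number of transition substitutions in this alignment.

The sequences differ at positions 3 (A/T, transversion), 11 (C/T, transition), 13 (T/A, transversion), 15 (G/C, transversion), 19 (A/G, transition), 21 (T/A, transversion), 27 (T/A, transversion), 34 (C/A, transversion).
Of the 8 differences, 2 transitions and 6 transversions, so the answer is 2.

2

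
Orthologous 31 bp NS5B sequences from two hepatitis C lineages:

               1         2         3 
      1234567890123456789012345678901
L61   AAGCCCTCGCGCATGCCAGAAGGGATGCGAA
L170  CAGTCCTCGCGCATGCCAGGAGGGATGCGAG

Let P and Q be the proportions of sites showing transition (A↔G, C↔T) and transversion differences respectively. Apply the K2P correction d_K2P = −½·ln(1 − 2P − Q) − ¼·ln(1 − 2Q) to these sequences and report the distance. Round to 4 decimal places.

The sequences differ at positions 1 (A/C, transversion), 4 (C/T, transition), 20 (A/G, transition), 31 (A/G, transition).
Of the 4 differences, 3 transitions and 1 transversion over 31 sites: P = 3/31 = 0.096774, Q = 1/31 = 0.032258.
d = −0.5·ln(0.774194) − 0.25·ln(0.935484) = −0.5·(-0.255933) − 0.25·(-0.066691) = 0.1446.

0.1446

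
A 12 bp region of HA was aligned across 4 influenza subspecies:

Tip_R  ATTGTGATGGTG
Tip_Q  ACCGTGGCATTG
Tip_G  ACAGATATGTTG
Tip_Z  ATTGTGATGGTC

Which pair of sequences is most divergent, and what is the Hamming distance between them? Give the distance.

Pairwise Hamming distances:
  Tip_R vs Tip_Q: 6
  Tip_R vs Tip_G: 5
  Tip_R vs Tip_Z: 1
  Tip_Q vs Tip_G: 6
  Tip_Q vs Tip_Z: 7
  Tip_G vs Tip_Z: 6
The largest is 7, between Tip_Q and Tip_Z.

7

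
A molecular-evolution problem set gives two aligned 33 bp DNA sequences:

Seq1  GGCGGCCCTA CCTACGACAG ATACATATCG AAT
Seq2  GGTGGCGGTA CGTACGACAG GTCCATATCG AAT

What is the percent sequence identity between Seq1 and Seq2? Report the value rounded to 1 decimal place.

81.8%

The sequences differ at positions 3 (C/T), 7 (C/G), 8 (C/G), 12 (C/G), 21 (A/G), 23 (A/C).
27 of the 33 sites match, so the percent identity is 27/33 × 100 = 81.8%.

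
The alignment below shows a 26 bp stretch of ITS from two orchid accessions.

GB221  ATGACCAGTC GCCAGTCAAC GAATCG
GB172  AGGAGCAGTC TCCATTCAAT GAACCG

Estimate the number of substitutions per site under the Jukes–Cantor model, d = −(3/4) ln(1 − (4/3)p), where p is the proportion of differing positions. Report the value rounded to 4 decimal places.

Differing sites — 2:T/G; 5:C/G; 11:G/T; 15:G/T; 20:C/T; 24:T/C.
p = 6/26 = 0.230769.
d = −0.75 · ln(1 − (4/3)·0.230769) = −0.75 · ln(0.692308) = −0.75 · (-0.367724) = 0.2758.

0.2758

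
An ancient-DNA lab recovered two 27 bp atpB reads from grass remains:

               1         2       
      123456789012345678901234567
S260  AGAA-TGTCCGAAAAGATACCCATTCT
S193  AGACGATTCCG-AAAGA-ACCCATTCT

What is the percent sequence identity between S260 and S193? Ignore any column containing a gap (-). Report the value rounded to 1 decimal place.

Excluding the 3 gap columns leaves 24 comparable sites.
Mismatches occur at site 4 (A↔C), site 6 (T↔A), site 7 (G↔T).
21 of the 24 comparable sites match, so the percent identity is 21/24 × 100 = 87.5%.

87.5%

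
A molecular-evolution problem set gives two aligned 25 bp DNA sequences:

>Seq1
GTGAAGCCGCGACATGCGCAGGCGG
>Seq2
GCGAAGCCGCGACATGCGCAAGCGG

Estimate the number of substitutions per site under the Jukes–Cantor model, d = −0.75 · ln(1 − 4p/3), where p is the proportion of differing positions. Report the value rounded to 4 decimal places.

0.0846

The sequences differ at positions 2 (T/C), 21 (G/A).
p = 2/25 = 0.080000.
d = −0.75 · ln(1 − (4/3)·0.080000) = −0.75 · ln(0.893333) = −0.75 · (-0.112796) = 0.0846.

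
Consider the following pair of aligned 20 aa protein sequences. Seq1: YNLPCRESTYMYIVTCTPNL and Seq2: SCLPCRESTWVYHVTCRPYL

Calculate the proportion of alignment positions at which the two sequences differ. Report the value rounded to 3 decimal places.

The sequences differ at positions 1 (Y/S), 2 (N/C), 10 (Y/W), 11 (M/V), 13 (I/H), 17 (T/R), 19 (N/Y).
There are 7 differences over 20 sites, so p = 7/20 = 0.350.

0.350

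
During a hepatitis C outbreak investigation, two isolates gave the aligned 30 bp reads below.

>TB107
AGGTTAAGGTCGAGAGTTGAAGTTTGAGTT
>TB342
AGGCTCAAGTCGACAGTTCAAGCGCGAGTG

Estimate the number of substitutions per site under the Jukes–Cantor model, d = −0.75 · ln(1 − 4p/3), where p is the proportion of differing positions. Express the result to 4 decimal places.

0.3831

The sequences differ at positions 4 (T/C), 6 (A/C), 8 (G/A), 14 (G/C), 19 (G/C), 23 (T/C), 24 (T/G), 25 (T/C), 30 (T/G).
p = 9/30 = 0.300000.
d = −0.75 · ln(1 − (4/3)·0.300000) = −0.75 · ln(0.600000) = −0.75 · (-0.510826) = 0.3831.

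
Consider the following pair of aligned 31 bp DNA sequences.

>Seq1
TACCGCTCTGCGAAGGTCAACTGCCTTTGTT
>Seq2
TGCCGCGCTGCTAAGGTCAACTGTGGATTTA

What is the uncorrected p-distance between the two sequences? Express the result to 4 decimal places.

0.2903

Differing sites — 2:A/G; 7:T/G; 12:G/T; 24:C/T; 25:C/G; 26:T/G; 27:T/A; 29:G/T; 31:T/A.
There are 9 differences over 31 sites, so p = 9/31 = 0.2903.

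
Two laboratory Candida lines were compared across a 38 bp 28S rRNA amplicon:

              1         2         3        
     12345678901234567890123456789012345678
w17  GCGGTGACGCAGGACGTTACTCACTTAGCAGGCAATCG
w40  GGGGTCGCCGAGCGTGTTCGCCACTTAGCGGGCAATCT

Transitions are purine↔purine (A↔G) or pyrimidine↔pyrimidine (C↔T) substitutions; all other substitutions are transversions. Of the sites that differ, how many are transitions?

5

The sequences differ at positions 2 (C/G, transversion), 6 (G/C, transversion), 7 (A/G, transition), 9 (G/C, transversion), 10 (C/G, transversion), 13 (G/C, transversion), 14 (A/G, transition), 15 (C/T, transition), 19 (A/C, transversion), 20 (C/G, transversion), 21 (T/C, transition), 30 (A/G, transition), 38 (G/T, transversion).
Of the 13 differences, 5 transitions and 8 transversions, so the answer is 5.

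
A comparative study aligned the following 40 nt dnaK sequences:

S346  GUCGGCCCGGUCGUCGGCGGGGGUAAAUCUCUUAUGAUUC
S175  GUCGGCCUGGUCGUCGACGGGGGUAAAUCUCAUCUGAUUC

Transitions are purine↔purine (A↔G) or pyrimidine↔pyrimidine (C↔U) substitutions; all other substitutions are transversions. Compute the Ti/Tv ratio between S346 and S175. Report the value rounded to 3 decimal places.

Differing sites — 8:C/U (Ti); 17:G/A (Ti); 32:U/A (Tv); 34:A/C (Tv).
Of the 4 differences, 2 transitions and 2 transversions, so Ti/Tv = 2/2 = 1.000.

1.000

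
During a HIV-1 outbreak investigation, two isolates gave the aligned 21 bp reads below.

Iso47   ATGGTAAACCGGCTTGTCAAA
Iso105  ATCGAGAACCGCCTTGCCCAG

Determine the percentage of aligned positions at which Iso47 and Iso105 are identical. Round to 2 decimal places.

Mismatches occur at site 3 (G/C), site 5 (T/A), site 6 (A/G), site 12 (G/C), site 17 (T/C), site 19 (A/C), site 21 (A/G).
14 of the 21 sites match, so the percent identity is 14/21 × 100 = 66.67%.

66.67%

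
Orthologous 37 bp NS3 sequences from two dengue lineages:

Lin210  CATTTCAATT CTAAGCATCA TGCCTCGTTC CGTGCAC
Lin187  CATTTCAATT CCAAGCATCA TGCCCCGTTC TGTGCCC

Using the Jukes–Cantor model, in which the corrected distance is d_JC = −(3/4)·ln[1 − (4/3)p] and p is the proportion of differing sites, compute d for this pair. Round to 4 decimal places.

0.1167

Differing sites — 12:T/C; 25:T/C; 31:C/T; 36:A/C.
p = 4/37 = 0.108108.
d = −0.75 · ln(1 − (4/3)·0.108108) = −0.75 · ln(0.855856) = −0.75 · (-0.155653) = 0.1167.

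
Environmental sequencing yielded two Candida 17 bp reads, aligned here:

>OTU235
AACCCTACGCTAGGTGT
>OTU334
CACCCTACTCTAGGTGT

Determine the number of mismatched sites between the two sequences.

2

Differing sites — 1:A/C; 9:G/T.
That gives 2 mismatches out of 17 aligned sites, so the Hamming distance is 2.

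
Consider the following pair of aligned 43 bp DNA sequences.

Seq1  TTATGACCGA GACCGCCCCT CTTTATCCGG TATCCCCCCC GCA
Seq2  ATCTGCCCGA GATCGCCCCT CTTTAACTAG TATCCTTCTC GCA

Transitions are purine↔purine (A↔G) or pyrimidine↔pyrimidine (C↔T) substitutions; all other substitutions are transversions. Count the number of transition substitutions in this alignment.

The sequences differ at positions 1 (T/A, transversion), 3 (A/C, transversion), 6 (A/C, transversion), 13 (C/T, transition), 26 (T/A, transversion), 28 (C/T, transition), 29 (G/A, transition), 36 (C/T, transition), 37 (C/T, transition), 39 (C/T, transition).
Of the 10 differences, 6 transitions and 4 transversions, so the answer is 6.

6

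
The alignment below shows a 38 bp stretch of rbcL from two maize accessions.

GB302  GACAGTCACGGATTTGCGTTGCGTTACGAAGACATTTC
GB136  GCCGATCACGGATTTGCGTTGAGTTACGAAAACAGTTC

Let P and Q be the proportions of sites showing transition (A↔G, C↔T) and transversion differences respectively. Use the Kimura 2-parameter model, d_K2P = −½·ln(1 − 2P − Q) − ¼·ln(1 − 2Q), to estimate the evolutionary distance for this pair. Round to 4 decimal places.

The sequences differ at positions 2 (A/C, transversion), 4 (A/G, transition), 5 (G/A, transition), 22 (C/A, transversion), 31 (G/A, transition), 35 (T/G, transversion).
Of the 6 differences, 3 transitions and 3 transversions over 38 sites: P = 3/38 = 0.078947, Q = 3/38 = 0.078947.
d = −0.5·ln(0.763159) − 0.25·ln(0.842106) = −0.5·(-0.270289) − 0.25·(-0.171849) = 0.1781.

0.1781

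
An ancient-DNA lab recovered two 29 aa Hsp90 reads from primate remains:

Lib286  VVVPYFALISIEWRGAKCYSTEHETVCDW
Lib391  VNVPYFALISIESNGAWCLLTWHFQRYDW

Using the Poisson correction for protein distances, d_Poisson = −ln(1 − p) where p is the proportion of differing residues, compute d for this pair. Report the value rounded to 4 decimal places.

The sequences differ at positions 2 (V/N), 13 (W/S), 14 (R/N), 17 (K/W), 19 (Y/L), 20 (S/L), 22 (E/W), 24 (E/F), 25 (T/Q), 26 (V/R), 27 (C/Y).
p = 11/29 = 0.379310.
d = −ln(1 − 0.379310) = −ln(0.620690) = 0.4769.

0.4769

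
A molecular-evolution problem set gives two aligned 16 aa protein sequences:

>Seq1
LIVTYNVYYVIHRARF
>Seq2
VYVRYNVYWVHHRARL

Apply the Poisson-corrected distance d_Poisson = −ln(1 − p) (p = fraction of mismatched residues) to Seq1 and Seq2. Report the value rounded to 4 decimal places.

0.4700

Mismatches occur at site 1 (L/V), site 2 (I/Y), site 4 (T/R), site 9 (Y/W), site 11 (I/H), site 16 (F/L).
p = 6/16 = 0.375000.
d = −ln(1 − 0.375000) = −ln(0.625000) = 0.4700.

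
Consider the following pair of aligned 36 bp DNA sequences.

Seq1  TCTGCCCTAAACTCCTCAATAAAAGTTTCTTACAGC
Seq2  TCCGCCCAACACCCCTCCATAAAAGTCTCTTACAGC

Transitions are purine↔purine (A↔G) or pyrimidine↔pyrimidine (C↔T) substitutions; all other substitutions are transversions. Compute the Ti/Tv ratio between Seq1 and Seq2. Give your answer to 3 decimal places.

The sequences differ at positions 3 (T/C, transition), 8 (T/A, transversion), 10 (A/C, transversion), 13 (T/C, transition), 18 (A/C, transversion), 27 (T/C, transition).
Of the 6 differences, 3 transitions and 3 transversions, so Ti/Tv = 3/3 = 1.000.

1.000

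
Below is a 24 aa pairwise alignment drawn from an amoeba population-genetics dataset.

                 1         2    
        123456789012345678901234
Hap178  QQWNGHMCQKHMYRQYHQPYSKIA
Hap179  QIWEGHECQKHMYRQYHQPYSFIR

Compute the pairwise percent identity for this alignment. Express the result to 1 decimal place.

The sequences differ at positions 2 (Q/I), 4 (N/E), 7 (M/E), 22 (K/F), 24 (A/R).
19 of the 24 sites match, so the percent identity is 19/24 × 100 = 79.2%.

79.2%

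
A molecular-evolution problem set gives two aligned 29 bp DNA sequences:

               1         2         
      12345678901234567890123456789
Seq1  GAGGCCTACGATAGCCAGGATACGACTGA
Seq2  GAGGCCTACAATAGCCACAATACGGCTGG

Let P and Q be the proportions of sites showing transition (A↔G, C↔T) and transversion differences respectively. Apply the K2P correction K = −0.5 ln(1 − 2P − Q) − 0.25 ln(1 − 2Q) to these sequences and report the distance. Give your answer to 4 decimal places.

0.2036

The sequences differ at positions 10 (G/A, transition), 18 (G/C, transversion), 19 (G/A, transition), 25 (A/G, transition), 29 (A/G, transition).
Of the 5 differences, 4 transitions and 1 transversion over 29 sites: P = 4/29 = 0.137931, Q = 1/29 = 0.034483.
d = −0.5·ln(0.689655) − 0.25·ln(0.931034) = −0.5·(-0.371564) − 0.25·(-0.071459) = 0.2036.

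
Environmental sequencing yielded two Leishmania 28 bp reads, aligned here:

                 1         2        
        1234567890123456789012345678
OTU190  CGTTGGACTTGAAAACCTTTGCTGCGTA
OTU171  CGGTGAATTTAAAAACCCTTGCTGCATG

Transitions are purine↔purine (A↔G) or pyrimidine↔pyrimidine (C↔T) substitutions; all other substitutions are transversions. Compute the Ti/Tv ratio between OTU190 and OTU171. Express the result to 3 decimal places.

6.000

Mismatches occur at site 3 (T→G, transversion), site 6 (G→A, transition), site 8 (C→T, transition), site 11 (G→A, transition), site 18 (T→C, transition), site 26 (G→A, transition), site 28 (A→G, transition).
Of the 7 differences, 6 transitions and 1 transversion, so Ti/Tv = 6/1 = 6.000.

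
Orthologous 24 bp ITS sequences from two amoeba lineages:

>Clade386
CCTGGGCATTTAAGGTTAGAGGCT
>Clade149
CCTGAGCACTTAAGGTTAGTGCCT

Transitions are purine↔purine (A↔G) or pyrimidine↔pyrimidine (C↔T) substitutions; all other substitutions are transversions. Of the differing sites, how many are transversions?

The sequences differ at positions 5 (G/A, transition), 9 (T/C, transition), 20 (A/T, transversion), 22 (G/C, transversion).
Of the 4 differences, 2 transitions and 2 transversions, so the answer is 2.

2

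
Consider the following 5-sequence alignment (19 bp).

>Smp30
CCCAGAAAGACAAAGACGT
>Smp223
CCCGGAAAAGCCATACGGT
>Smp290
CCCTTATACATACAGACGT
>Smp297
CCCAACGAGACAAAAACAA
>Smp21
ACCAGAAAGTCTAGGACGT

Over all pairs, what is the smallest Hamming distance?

Pairwise Hamming distances:
  Smp30 vs Smp223: 8
  Smp30 vs Smp290: 6
  Smp30 vs Smp297: 6
  Smp30 vs Smp21: 4
  Smp223 vs Smp290: 12
  Smp223 vs Smp297: 12
  Smp223 vs Smp21: 9
  Smp290 vs Smp297: 10
  Smp290 vs Smp21: 10
  Smp297 vs Smp21: 10
The smallest is 4, between Smp30 and Smp21.

4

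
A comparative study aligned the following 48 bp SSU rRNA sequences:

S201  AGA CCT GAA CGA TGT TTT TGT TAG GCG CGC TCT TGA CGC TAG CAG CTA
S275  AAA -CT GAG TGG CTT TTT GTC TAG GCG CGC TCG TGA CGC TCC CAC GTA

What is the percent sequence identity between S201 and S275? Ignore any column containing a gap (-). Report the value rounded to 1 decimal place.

Excluding the 1 gap column leaves 47 comparable sites.
The sequences differ at positions 2 (G/A), 9 (A/G), 10 (C/T), 12 (A/G), 13 (T/C), 14 (G/T), 19 (T/G), 20 (G/T), 21 (T/C), 33 (T/G), 41 (A/C), 42 (G/C), 45 (G/C), 46 (C/G).
33 of the 47 comparable sites match, so the percent identity is 33/47 × 100 = 70.2%.

70.2%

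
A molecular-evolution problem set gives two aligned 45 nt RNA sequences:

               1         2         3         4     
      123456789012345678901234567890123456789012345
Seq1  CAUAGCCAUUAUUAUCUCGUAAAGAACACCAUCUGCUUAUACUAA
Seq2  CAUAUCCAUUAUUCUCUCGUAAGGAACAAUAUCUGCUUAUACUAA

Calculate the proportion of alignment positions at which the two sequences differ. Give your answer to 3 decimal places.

0.111

The sequences differ at positions 5 (G/U), 14 (A/C), 23 (A/G), 29 (C/A), 30 (C/U).
There are 5 differences over 45 sites, so p = 5/45 = 0.111.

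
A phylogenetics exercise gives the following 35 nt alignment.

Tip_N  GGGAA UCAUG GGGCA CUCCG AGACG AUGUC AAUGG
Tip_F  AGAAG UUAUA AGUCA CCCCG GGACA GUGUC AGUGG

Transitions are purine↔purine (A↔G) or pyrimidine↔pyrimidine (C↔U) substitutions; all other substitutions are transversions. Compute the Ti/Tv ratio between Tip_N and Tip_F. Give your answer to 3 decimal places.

11.000

Mismatches occur at site 1 (G/A, transition), site 3 (G/A, transition), site 5 (A/G, transition), site 7 (C/U, transition), site 10 (G/A, transition), site 11 (G/A, transition), site 13 (G/U, transversion), site 17 (U/C, transition), site 21 (A/G, transition), site 25 (G/A, transition), site 26 (A/G, transition), site 32 (A/G, transition).
Of the 12 differences, 11 transitions and 1 transversion, so Ti/Tv = 11/1 = 11.000.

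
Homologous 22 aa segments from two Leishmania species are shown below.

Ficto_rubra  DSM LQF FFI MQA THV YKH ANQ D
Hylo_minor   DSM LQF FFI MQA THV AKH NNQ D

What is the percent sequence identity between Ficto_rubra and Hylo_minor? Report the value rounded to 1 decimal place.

90.9%

Mismatches occur at site 16 (Y/A), site 19 (A/N).
20 of the 22 sites match, so the percent identity is 20/22 × 100 = 90.9%.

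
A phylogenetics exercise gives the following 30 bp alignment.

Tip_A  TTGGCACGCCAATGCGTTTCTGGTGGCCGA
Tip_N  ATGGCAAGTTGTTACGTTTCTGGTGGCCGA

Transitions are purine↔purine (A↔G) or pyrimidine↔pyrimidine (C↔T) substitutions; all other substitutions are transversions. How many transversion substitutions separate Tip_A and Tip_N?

3

Mismatches occur at site 1 (T↔A, transversion), site 7 (C↔A, transversion), site 9 (C↔T, transition), site 10 (C↔T, transition), site 11 (A↔G, transition), site 12 (A↔T, transversion), site 14 (G↔A, transition).
Of the 7 differences, 4 transitions and 3 transversions, so the answer is 3.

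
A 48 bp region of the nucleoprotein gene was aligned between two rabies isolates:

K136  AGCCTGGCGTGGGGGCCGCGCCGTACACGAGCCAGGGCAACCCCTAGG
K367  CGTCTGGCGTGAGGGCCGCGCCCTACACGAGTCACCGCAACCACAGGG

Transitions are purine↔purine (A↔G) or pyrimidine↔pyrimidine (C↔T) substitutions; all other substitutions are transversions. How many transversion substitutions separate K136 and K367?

6

Mismatches occur at site 1 (A↔C, transversion), site 3 (C↔T, transition), site 12 (G↔A, transition), site 23 (G↔C, transversion), site 32 (C↔T, transition), site 35 (G↔C, transversion), site 36 (G↔C, transversion), site 43 (C↔A, transversion), site 45 (T↔A, transversion), site 46 (A↔G, transition).
Of the 10 differences, 4 transitions and 6 transversions, so the answer is 6.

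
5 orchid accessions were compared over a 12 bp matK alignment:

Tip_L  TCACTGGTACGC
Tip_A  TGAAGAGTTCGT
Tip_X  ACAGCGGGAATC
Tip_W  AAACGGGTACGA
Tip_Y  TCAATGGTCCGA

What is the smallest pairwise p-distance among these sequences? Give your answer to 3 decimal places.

Pairwise Hamming distances:
  Tip_L vs Tip_A: 6
  Tip_L vs Tip_X: 6
  Tip_L vs Tip_W: 4
  Tip_L vs Tip_Y: 3
  Tip_A vs Tip_X: 10
  Tip_A vs Tip_W: 6
  Tip_A vs Tip_Y: 5
  Tip_X vs Tip_W: 7
  Tip_X vs Tip_Y: 8
  Tip_W vs Tip_Y: 5
The smallest is 3 mismatches, between Tip_L and Tip_Y; p = 3/12 = 0.250.

0.250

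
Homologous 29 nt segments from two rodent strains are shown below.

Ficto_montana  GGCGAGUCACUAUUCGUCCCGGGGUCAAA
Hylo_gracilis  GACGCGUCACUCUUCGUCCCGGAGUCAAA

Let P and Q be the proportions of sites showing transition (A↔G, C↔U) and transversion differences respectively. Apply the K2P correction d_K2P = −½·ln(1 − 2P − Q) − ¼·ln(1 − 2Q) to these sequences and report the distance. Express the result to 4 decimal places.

0.1530

The sequences differ at positions 2 (G/A, transition), 5 (A/C, transversion), 12 (A/C, transversion), 23 (G/A, transition).
Of the 4 differences, 2 transitions and 2 transversions over 29 sites: P = 2/29 = 0.068966, Q = 2/29 = 0.068966.
d = −0.5·ln(0.793102) − 0.25·ln(0.862068) = −0.5·(-0.231803) − 0.25·(-0.148421) = 0.1530.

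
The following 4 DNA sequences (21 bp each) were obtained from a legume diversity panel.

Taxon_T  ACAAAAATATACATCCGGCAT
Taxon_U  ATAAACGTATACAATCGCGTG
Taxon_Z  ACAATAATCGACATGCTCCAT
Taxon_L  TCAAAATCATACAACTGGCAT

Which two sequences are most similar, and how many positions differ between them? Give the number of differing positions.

Pairwise Hamming distances:
  Taxon_T vs Taxon_U: 9
  Taxon_T vs Taxon_Z: 6
  Taxon_T vs Taxon_L: 5
  Taxon_U vs Taxon_Z: 12
  Taxon_U vs Taxon_L: 11
  Taxon_Z vs Taxon_L: 11
The smallest is 5, between Taxon_T and Taxon_L.

5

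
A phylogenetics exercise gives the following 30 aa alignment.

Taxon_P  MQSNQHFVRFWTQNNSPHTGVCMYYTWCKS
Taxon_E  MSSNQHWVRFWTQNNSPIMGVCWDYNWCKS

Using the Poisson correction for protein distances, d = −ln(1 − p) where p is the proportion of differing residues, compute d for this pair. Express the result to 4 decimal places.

Mismatches occur at site 2 (Q→S), site 7 (F→W), site 18 (H→I), site 19 (T→M), site 23 (M→W), site 24 (Y→D), site 26 (T→N).
p = 7/30 = 0.233333.
d = −ln(1 − 0.233333) = −ln(0.766667) = 0.2657.

0.2657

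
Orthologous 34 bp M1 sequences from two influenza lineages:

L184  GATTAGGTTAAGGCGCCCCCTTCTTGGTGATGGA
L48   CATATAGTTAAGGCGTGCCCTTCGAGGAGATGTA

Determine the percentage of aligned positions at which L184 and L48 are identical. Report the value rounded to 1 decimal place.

The sequences differ at positions 1 (G/C), 4 (T/A), 5 (A/T), 6 (G/A), 16 (C/T), 17 (C/G), 24 (T/G), 25 (T/A), 28 (T/A), 33 (G/T).
24 of the 34 sites match, so the percent identity is 24/34 × 100 = 70.6%.

70.6%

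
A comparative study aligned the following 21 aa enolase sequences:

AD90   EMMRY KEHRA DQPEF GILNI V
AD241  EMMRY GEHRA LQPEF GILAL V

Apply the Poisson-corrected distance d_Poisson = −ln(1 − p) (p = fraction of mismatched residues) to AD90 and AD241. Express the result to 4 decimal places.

Mismatches occur at site 6 (K↔G), site 11 (D↔L), site 19 (N↔A), site 20 (I↔L).
p = 4/21 = 0.190476.
d = −ln(1 − 0.190476) = −ln(0.809524) = 0.2113.

0.2113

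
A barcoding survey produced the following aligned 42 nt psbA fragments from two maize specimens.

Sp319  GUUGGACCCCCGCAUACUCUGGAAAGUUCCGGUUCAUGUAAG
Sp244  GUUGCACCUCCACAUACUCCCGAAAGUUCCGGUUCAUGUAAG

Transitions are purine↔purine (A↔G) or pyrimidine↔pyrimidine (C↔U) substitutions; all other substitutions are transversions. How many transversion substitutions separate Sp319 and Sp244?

The sequences differ at positions 5 (G/C, transversion), 9 (C/U, transition), 12 (G/A, transition), 20 (U/C, transition), 21 (G/C, transversion).
Of the 5 differences, 3 transitions and 2 transversions, so the answer is 2.

2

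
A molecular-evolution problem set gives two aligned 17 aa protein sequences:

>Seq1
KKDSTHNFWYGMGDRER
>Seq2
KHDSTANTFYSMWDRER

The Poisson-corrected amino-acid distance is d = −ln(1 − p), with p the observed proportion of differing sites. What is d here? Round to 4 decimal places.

0.4353

The sequences differ at positions 2 (K/H), 6 (H/A), 8 (F/T), 9 (W/F), 11 (G/S), 13 (G/W).
p = 6/17 = 0.352941.
d = −ln(1 − 0.352941) = −ln(0.647059) = 0.4353.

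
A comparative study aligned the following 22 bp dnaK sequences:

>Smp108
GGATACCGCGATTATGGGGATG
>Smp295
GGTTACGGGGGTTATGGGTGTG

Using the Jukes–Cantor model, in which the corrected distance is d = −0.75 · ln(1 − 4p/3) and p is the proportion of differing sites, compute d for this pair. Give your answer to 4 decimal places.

0.3390

Differing sites — 3:A/T; 7:C/G; 9:C/G; 11:A/G; 19:G/T; 20:A/G.
p = 6/22 = 0.272727.
d = −0.75 · ln(1 − (4/3)·0.272727) = −0.75 · ln(0.636364) = −0.75 · (-0.451985) = 0.3390.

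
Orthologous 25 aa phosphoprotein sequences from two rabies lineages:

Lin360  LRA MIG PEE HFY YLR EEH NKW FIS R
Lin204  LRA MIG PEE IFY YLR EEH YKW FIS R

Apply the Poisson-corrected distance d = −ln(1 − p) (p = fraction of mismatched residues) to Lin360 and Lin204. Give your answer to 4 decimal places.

0.0834

The sequences differ at positions 10 (H/I), 19 (N/Y).
p = 2/25 = 0.080000.
d = −ln(1 − 0.080000) = −ln(0.920000) = 0.0834.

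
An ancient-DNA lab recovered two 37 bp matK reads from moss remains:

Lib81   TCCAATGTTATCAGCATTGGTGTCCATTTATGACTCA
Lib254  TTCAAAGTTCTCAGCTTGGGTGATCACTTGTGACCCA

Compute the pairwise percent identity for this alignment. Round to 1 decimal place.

The sequences differ at positions 2 (C/T), 6 (T/A), 10 (A/C), 16 (A/T), 18 (T/G), 23 (T/A), 24 (C/T), 27 (T/C), 30 (A/G), 35 (T/C).
27 of the 37 sites match, so the percent identity is 27/37 × 100 = 73.0%.

73.0%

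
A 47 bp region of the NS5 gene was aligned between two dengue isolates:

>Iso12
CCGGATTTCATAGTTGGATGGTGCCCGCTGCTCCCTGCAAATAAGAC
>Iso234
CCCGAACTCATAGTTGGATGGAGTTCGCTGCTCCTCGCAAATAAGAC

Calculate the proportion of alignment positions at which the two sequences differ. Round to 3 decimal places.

The sequences differ at positions 3 (G/C), 6 (T/A), 7 (T/C), 22 (T/A), 24 (C/T), 25 (C/T), 35 (C/T), 36 (T/C).
There are 8 differences over 47 sites, so p = 8/47 = 0.170.

0.170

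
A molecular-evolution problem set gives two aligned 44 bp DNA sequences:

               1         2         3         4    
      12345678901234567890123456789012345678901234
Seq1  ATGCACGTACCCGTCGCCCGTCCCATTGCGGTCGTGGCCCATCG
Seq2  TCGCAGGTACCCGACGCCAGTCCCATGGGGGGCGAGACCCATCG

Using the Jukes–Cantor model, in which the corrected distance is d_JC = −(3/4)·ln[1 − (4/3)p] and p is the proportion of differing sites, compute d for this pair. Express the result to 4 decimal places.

Mismatches occur at site 1 (A/T), site 2 (T/C), site 6 (C/G), site 14 (T/A), site 19 (C/A), site 27 (T/G), site 29 (C/G), site 32 (T/G), site 35 (T/A), site 37 (G/A).
p = 10/44 = 0.227273.
d = −0.75 · ln(1 − (4/3)·0.227273) = −0.75 · ln(0.696969) = −0.75 · (-0.361014) = 0.2708.

0.2708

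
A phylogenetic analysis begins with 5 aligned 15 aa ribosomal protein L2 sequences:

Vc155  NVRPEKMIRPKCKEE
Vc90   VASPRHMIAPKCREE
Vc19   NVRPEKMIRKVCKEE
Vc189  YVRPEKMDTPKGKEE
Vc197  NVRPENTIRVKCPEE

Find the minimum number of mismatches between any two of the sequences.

Pairwise Hamming distances:
  Vc155 vs Vc90: 7
  Vc155 vs Vc19: 2
  Vc155 vs Vc189: 4
  Vc155 vs Vc197: 4
  Vc90 vs Vc19: 9
  Vc90 vs Vc189: 9
  Vc90 vs Vc197: 9
  Vc19 vs Vc189: 6
  Vc19 vs Vc197: 5
  Vc189 vs Vc197: 8
The smallest is 2, between Vc155 and Vc19.

2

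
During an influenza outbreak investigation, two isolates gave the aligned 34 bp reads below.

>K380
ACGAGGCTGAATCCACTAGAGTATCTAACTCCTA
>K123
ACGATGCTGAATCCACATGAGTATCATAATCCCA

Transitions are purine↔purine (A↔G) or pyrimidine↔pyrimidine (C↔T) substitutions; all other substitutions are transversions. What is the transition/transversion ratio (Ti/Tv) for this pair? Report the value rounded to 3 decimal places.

0.167

The sequences differ at positions 5 (G/T, transversion), 17 (T/A, transversion), 18 (A/T, transversion), 26 (T/A, transversion), 27 (A/T, transversion), 29 (C/A, transversion), 33 (T/C, transition).
Of the 7 differences, 1 transition and 6 transversions, so Ti/Tv = 1/6 = 0.167.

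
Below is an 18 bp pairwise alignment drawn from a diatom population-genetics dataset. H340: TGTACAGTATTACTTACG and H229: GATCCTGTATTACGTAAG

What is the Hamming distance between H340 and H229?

6

Differing sites — 1:T/G; 2:G/A; 4:A/C; 6:A/T; 14:T/G; 17:C/A.
That gives 6 mismatches out of 18 aligned sites, so the Hamming distance is 6.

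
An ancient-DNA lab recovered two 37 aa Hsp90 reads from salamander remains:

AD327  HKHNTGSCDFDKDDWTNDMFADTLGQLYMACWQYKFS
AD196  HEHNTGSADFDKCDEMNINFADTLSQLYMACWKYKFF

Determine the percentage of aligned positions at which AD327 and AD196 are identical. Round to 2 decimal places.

Differing sites — 2:K/E; 8:C/A; 13:D/C; 15:W/E; 16:T/M; 18:D/I; 19:M/N; 25:G/S; 33:Q/K; 37:S/F.
27 of the 37 sites match, so the percent identity is 27/37 × 100 = 72.97%.

72.97%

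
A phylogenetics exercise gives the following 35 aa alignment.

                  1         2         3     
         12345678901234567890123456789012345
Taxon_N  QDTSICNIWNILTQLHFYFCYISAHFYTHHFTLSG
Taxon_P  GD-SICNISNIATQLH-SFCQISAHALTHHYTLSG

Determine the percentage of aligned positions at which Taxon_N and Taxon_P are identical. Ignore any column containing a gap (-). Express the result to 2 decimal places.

75.76%

Excluding the 2 gap columns leaves 33 comparable sites.
Differing sites — 1:Q/G; 9:W/S; 12:L/A; 18:Y/S; 21:Y/Q; 26:F/A; 27:Y/L; 31:F/Y.
25 of the 33 comparable sites match, so the percent identity is 25/33 × 100 = 75.76%.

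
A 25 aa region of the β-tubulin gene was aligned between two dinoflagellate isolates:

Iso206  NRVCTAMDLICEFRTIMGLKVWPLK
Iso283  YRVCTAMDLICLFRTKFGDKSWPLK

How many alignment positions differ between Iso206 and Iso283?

The sequences differ at positions 1 (N/Y), 12 (E/L), 16 (I/K), 17 (M/F), 19 (L/D), 21 (V/S).
That gives 6 mismatches out of 25 aligned sites, so the Hamming distance is 6.

6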